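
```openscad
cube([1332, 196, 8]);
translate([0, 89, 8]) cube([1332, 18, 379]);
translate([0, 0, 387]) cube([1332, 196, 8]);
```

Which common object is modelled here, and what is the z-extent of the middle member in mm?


An I-beam. The web height is 379 mm.

Two wide flanges with a thin centred web — an I-beam. Overall 395 mm minus two 8 mm flanges gives a web of 395 − 2·8 = 379 mm.


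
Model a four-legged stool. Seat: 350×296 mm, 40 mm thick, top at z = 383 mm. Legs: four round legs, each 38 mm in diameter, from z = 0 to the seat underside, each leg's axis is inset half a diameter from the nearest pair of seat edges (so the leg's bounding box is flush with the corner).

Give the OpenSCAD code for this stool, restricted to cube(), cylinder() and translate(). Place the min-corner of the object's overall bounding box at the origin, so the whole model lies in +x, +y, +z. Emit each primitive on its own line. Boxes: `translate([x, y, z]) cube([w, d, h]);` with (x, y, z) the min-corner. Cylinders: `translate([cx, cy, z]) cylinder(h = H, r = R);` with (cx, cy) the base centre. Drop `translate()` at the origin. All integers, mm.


translate([0, 0, 343]) cube([350, 296, 40]);
translate([19, 19, 0]) cylinder(h = 343, r = 19);
translate([331, 19, 0]) cylinder(h = 343, r = 19);
translate([19, 277, 0]) cylinder(h = 343, r = 19);
translate([331, 277, 0]) cylinder(h = 343, r = 19);


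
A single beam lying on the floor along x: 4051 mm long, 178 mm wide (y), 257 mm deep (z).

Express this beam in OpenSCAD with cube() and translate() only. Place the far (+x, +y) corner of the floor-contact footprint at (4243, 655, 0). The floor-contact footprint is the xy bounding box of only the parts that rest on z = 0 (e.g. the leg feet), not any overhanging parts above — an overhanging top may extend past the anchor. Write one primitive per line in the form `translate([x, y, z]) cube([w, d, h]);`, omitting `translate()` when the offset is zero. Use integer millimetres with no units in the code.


translate([192, 477, 0]) cube([4051, 178, 257]);


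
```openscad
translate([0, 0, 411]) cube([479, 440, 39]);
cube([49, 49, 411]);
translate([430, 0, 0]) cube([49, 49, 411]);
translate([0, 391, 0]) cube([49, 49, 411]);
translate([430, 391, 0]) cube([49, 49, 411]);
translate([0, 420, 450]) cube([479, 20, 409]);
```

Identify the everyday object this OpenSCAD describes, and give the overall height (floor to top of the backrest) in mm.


A chair. The overall height is 859 mm.

A slab on four corner posts with a tall panel at the back — a chair. The seat slab sits at z = 411 with thickness 39, and the 409 mm backrest starts at the seat top, so the overall height is 411 + 39 + 409 = 859 mm.


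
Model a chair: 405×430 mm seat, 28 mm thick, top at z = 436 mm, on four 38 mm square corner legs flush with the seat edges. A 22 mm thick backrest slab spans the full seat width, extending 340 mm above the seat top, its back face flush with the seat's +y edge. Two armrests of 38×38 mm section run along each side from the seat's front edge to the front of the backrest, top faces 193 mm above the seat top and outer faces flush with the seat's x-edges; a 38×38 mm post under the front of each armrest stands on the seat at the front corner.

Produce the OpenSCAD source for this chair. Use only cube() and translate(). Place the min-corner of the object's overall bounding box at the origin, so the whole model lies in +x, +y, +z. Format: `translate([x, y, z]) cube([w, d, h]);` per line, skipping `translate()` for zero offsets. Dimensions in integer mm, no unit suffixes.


translate([0, 0, 408]) cube([405, 430, 28]);
cube([38, 38, 408]);
translate([367, 0, 0]) cube([38, 38, 408]);
translate([0, 392, 0]) cube([38, 38, 408]);
translate([367, 392, 0]) cube([38, 38, 408]);
translate([0, 408, 436]) cube([405, 22, 340]);
translate([0, 0, 591]) cube([38, 408, 38]);
translate([367, 0, 591]) cube([38, 408, 38]);
translate([0, 0, 436]) cube([38, 38, 155]);
translate([367, 0, 436]) cube([38, 38, 155]);


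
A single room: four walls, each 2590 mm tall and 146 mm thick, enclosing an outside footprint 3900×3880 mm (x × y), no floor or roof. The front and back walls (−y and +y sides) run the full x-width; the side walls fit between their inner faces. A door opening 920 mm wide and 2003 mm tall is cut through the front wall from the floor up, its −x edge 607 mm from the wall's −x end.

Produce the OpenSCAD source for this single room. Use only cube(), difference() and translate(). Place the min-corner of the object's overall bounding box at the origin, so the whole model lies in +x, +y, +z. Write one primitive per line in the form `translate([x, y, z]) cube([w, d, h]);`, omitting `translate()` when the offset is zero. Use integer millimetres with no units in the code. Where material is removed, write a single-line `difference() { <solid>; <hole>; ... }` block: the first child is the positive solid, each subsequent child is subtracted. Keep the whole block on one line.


difference() { cube([3900, 146, 2590]); translate([607, 0, 0]) cube([920, 146, 2003]); }
translate([0, 3734, 0]) cube([3900, 146, 2590]);
translate([0, 146, 0]) cube([146, 3588, 2590]);
translate([3754, 146, 0]) cube([146, 3588, 2590]);


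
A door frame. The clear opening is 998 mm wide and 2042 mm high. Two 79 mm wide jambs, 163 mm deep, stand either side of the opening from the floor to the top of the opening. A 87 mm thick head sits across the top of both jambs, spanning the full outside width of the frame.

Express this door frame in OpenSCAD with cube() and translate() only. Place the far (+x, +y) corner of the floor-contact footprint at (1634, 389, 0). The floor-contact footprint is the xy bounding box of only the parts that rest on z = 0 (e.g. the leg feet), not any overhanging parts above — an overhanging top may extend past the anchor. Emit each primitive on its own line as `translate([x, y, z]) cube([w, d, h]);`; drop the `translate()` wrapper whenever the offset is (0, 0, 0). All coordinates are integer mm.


translate([478, 226, 0]) cube([79, 163, 2042]);
translate([1555, 226, 0]) cube([79, 163, 2042]);
translate([478, 226, 2042]) cube([1156, 163, 87]);


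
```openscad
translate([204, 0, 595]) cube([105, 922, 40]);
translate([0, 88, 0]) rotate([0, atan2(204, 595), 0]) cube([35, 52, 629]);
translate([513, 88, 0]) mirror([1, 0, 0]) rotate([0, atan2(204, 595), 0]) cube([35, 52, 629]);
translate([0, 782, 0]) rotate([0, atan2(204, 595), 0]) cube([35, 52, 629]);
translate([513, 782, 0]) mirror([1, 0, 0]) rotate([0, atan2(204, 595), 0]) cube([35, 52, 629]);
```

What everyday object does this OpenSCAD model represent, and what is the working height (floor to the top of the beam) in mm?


A sawhorse. The overall height is 635 mm.

A beam across two mirrored pairs of raked legs — a sawhorse. The beam's underside is at z = 595 (matching the legs' vertical rise in atan2(204, 595)) and the beam is 40 mm tall, so its top is at 595 + 40 = 635 mm. The raked legs top out at the beam's underside, so that is the highest point.


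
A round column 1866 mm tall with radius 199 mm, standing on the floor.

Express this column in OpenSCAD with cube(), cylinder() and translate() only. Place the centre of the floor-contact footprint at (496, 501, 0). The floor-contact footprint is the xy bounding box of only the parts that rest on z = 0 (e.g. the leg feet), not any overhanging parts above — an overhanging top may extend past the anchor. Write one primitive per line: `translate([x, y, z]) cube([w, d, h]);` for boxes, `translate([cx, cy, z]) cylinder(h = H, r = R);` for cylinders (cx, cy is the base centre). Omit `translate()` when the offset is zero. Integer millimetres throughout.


translate([496, 501, 0]) cylinder(h = 1866, r = 199);


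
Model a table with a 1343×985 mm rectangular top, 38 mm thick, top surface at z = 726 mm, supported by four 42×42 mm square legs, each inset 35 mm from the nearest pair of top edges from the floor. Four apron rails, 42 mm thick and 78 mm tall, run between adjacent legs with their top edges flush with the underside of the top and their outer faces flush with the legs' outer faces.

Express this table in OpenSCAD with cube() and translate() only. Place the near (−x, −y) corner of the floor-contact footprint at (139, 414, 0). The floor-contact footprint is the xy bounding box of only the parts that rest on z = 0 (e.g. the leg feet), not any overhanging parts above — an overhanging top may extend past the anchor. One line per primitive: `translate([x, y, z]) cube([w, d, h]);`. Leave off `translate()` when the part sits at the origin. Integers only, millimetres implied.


// leg_h = 726 - 38 = 688
// apron z = 688 - 78 = 610
translate([104, 379, 688]) cube([1343, 985, 38]);
translate([139, 414, 0]) cube([42, 42, 688]);
translate([1370, 414, 0]) cube([42, 42, 688]);
translate([139, 1287, 0]) cube([42, 42, 688]);
translate([1370, 1287, 0]) cube([42, 42, 688]);
translate([181, 414, 610]) cube([1189, 42, 78]);
translate([181, 1287, 610]) cube([1189, 42, 78]);
translate([139, 456, 610]) cube([42, 831, 78]);
translate([1370, 456, 610]) cube([42, 831, 78]);


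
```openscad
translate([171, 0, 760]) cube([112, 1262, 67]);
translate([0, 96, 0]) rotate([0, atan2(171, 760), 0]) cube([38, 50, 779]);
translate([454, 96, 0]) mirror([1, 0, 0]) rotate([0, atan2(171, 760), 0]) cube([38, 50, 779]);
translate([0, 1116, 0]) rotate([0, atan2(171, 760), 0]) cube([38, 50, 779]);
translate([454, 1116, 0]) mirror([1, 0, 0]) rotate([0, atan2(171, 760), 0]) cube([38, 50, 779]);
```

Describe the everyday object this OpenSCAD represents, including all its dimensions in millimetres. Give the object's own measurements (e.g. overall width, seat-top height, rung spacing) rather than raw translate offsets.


A sawhorse. A 112×1262×67 mm beam (x, y, z) sits on two A-frame leg pairs. Each pair is two raked legs of 38×50 mm section (50 mm along y) splaying symmetrically in x. Each leg rises 760 mm vertically over 171 mm of horizontal reach and is 779 mm long along its own axis. Every leg's outer bottom edge rests on the floor and its outer top edge meets a bottom edge of the beam — the left legs (tilting toward +x) meet the beam's −x bottom edge, the right legs (their mirror images, tilting toward −x) meet its +x bottom edge — so the leg tops tuck under the beam, the beam's underside is 760 mm above the floor, and the feet are 454 mm apart outside-to-outside with the beam centred between them. The two leg pairs are set in 96 mm from either end of the beam.


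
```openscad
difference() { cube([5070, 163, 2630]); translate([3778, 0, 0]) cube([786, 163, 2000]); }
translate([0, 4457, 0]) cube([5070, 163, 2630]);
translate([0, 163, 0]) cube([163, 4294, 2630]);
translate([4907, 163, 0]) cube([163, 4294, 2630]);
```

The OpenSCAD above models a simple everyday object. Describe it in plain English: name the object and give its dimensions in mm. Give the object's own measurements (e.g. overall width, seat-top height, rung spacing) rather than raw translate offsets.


A single room: four walls, each 2630 mm tall and 163 mm thick, enclosing an outside footprint 5070×4620 mm (x × y), no floor or roof. The front and back walls (−y and +y sides) run the full x-width; the side walls fit between their inner faces. A door opening 786 mm wide and 2000 mm tall is cut through the front wall from the floor up, its −x edge 3778 mm from the wall's −x end.


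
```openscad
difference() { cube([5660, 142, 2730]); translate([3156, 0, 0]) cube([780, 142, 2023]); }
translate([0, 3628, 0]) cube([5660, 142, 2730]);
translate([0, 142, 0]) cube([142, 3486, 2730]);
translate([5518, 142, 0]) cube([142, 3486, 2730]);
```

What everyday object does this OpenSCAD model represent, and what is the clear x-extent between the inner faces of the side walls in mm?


A single room. The interior width is 5376 mm.

Four walls enclosing a rectangle with a door in the front wall — a room. Outside width 5660 minus two 142 mm walls gives 5376 mm.


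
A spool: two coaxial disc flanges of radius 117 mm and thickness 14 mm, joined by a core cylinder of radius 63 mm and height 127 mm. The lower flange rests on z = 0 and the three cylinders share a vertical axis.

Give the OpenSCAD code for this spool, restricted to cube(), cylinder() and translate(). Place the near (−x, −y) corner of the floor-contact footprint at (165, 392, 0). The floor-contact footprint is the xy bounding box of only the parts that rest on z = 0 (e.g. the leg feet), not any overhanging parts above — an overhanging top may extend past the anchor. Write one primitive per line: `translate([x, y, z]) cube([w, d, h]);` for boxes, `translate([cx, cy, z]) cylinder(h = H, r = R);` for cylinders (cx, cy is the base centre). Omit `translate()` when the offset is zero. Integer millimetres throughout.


translate([282, 509, 0]) cylinder(h = 14, r = 117);
translate([282, 509, 14]) cylinder(h = 127, r = 63);
translate([282, 509, 141]) cylinder(h = 14, r = 117);


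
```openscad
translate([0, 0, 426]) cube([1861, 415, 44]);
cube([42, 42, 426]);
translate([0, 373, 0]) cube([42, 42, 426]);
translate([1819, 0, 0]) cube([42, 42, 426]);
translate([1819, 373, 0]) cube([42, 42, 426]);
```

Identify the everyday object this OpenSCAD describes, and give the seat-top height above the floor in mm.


A bench. The seat-top height is 470 mm.

A long slab on four corner posts — a bench. The slab sits at z = 426 with thickness 44, so the top is 426 + 44 = 470 mm.


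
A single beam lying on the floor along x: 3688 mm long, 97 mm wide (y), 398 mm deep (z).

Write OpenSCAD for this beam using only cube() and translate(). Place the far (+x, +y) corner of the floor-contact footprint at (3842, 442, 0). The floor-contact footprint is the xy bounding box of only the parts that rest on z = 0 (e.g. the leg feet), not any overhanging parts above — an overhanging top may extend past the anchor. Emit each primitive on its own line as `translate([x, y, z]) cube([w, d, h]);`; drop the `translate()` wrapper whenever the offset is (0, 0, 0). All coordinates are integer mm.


translate([154, 345, 0]) cube([3688, 97, 398]);


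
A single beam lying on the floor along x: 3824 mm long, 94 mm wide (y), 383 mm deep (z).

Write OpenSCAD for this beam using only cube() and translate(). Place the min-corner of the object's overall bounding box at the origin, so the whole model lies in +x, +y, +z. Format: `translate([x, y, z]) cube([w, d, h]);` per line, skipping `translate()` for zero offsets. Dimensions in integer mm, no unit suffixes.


cube([3824, 94, 383]);


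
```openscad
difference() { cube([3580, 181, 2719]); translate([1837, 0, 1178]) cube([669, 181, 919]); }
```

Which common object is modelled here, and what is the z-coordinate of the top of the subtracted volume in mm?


A wall with a window opening. The window head height is 2097 mm.

A wall with a rectangular opening subtracted — a window. Sill at z = 1178, opening 919 mm tall, so the head is at 1178 + 919 = 2097 mm.


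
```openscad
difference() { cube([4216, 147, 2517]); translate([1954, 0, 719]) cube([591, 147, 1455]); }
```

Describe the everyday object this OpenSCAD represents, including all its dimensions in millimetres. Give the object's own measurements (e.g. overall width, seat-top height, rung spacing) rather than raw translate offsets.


A wall 4216 mm long (x), 147 mm thick (y), 2517 mm tall, with a rectangular window opening cut through it. The opening is 591 mm wide and 1455 mm tall; its sill is at z = 719 mm and its near (−x) edge is 1954 mm from the wall's −x end. The opening passes through the full wall thickness.


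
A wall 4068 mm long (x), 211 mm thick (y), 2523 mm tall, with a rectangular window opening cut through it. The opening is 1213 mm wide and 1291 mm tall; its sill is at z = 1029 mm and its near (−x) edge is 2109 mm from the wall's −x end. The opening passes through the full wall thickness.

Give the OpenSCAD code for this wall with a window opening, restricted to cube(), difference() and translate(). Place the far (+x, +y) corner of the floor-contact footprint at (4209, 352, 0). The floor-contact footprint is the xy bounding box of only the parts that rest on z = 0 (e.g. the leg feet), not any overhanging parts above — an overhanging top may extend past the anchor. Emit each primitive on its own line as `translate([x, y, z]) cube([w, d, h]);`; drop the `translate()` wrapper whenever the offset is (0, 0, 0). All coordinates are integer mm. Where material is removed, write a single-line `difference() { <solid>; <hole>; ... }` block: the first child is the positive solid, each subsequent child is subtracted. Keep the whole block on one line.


difference() { translate([141, 141, 0]) cube([4068, 211, 2523]); translate([2250, 141, 1029]) cube([1213, 211, 1291]); }


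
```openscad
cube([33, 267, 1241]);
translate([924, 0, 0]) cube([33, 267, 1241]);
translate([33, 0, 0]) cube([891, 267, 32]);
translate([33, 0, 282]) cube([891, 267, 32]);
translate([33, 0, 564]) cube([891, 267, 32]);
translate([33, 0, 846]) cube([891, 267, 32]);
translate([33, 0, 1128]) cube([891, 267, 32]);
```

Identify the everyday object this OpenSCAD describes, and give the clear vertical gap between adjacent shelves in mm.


A bookshelf. The clear shelf gap is 250 mm.

Two tall side panels with 5 horizontal boards between them — a bookshelf. The first two shelf undersides are at z = 0 and z = 282; with shelf thickness 32, the clear gap is 282 − 0 − 32 = 250 mm.


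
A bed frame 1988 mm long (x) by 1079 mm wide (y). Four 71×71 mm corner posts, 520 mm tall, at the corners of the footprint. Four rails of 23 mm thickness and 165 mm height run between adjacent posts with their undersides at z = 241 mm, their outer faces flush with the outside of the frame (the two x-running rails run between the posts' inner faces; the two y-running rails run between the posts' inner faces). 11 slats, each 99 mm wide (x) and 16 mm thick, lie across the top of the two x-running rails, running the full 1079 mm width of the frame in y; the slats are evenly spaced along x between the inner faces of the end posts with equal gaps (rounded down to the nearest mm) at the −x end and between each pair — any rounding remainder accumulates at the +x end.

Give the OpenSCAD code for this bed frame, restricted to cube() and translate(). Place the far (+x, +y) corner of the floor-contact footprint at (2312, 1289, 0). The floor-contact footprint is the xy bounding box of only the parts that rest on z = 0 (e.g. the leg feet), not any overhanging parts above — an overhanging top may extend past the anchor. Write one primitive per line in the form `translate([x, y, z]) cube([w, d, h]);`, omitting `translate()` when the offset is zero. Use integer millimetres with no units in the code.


translate([324, 210, 0]) cube([71, 71, 520]);
translate([324, 1218, 0]) cube([71, 71, 520]);
translate([2241, 210, 0]) cube([71, 71, 520]);
translate([2241, 1218, 0]) cube([71, 71, 520]);
translate([395, 210, 241]) cube([1846, 23, 165]);
translate([395, 1266, 241]) cube([1846, 23, 165]);
translate([324, 281, 241]) cube([23, 937, 165]);
translate([2289, 281, 241]) cube([23, 937, 165]);
translate([458, 210, 406]) cube([99, 1079, 16]);
translate([620, 210, 406]) cube([99, 1079, 16]);
translate([782, 210, 406]) cube([99, 1079, 16]);
translate([944, 210, 406]) cube([99, 1079, 16]);
translate([1106, 210, 406]) cube([99, 1079, 16]);
translate([1268, 210, 406]) cube([99, 1079, 16]);
translate([1430, 210, 406]) cube([99, 1079, 16]);
translate([1592, 210, 406]) cube([99, 1079, 16]);
translate([1754, 210, 406]) cube([99, 1079, 16]);
translate([1916, 210, 406]) cube([99, 1079, 16]);
translate([2078, 210, 406]) cube([99, 1079, 16]);


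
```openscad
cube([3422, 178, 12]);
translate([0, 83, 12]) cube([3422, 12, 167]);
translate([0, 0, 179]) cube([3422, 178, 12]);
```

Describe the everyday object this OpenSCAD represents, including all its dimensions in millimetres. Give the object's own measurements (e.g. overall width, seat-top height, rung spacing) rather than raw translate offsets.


An I-beam lying along x, 3422 mm long. Overall section height 191 mm. Two flanges 178 mm wide (y) and 12 mm thick, one on the floor and one at the top; a web 12 mm thick runs between them, centred on the flange width.


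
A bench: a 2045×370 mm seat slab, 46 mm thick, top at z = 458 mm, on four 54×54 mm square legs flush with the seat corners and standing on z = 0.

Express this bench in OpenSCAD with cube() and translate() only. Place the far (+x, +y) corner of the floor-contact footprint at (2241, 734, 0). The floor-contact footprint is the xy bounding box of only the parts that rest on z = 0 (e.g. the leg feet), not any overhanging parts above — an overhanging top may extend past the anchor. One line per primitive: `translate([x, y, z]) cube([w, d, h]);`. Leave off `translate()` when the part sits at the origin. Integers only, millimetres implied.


translate([196, 364, 412]) cube([2045, 370, 46]);
translate([196, 364, 0]) cube([54, 54, 412]);
translate([196, 680, 0]) cube([54, 54, 412]);
translate([2187, 364, 0]) cube([54, 54, 412]);
translate([2187, 680, 0]) cube([54, 54, 412]);


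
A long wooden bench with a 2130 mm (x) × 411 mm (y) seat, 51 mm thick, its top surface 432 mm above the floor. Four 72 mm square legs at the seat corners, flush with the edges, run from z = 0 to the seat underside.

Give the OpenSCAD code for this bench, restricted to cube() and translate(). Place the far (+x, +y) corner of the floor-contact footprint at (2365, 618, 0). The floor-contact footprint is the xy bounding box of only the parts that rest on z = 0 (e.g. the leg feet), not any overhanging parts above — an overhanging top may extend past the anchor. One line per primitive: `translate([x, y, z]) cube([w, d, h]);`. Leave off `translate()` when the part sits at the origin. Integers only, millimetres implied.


translate([235, 207, 381]) cube([2130, 411, 51]);
translate([235, 207, 0]) cube([72, 72, 381]);
translate([235, 546, 0]) cube([72, 72, 381]);
translate([2293, 207, 0]) cube([72, 72, 381]);
translate([2293, 546, 0]) cube([72, 72, 381]);


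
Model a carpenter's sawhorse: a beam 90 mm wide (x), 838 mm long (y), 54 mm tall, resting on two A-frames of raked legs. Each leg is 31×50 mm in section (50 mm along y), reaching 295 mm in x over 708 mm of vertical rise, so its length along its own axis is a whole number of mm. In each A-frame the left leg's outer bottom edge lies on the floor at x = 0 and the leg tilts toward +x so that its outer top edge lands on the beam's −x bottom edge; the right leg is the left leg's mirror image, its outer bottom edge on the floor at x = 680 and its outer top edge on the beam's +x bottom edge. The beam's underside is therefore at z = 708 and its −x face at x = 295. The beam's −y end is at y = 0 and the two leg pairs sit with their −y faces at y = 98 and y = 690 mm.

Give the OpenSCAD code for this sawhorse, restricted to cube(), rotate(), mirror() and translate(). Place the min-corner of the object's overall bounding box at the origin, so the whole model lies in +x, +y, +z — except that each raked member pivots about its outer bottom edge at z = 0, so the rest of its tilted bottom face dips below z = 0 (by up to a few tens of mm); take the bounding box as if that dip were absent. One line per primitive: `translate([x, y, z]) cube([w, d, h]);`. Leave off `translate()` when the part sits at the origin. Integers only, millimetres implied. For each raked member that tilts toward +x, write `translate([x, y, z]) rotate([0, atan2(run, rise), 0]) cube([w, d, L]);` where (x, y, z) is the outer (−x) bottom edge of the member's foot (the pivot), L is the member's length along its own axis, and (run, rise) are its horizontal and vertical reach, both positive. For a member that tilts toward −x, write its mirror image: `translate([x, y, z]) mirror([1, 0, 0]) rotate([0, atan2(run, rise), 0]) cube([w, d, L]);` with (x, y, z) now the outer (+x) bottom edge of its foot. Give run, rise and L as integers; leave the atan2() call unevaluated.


translate([295, 0, 708]) cube([90, 838, 54]);
translate([0, 98, 0]) rotate([0, atan2(295, 708), 0]) cube([31, 50, 767]);
translate([680, 98, 0]) mirror([1, 0, 0]) rotate([0, atan2(295, 708), 0]) cube([31, 50, 767]);
translate([0, 690, 0]) rotate([0, atan2(295, 708), 0]) cube([31, 50, 767]);
translate([680, 690, 0]) mirror([1, 0, 0]) rotate([0, atan2(295, 708), 0]) cube([31, 50, 767]);


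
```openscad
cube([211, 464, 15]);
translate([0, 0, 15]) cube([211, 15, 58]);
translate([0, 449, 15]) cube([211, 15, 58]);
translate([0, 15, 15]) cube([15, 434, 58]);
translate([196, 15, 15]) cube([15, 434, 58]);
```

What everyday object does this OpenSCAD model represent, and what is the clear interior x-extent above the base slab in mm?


An open box. The internal width is 181 mm.

A 211×464 base slab with four walls standing on it — an open box. The base is 211 mm wide and the walls are 15 mm thick, so the internal width is 211 − 2 × 15 = 181 mm.


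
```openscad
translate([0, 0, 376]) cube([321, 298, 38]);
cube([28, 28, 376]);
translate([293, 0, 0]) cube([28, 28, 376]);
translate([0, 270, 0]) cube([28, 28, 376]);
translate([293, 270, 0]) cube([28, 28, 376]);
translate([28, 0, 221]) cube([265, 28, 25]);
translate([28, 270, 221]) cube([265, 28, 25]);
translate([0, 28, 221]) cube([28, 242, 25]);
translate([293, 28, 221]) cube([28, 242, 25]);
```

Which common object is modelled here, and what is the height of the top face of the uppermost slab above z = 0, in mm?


A stool. The seat height is 414 mm.

A 321×298×38 slab at z = 376 on four corner posts — a stool. The seat top is 376 + 38 = 414 mm.


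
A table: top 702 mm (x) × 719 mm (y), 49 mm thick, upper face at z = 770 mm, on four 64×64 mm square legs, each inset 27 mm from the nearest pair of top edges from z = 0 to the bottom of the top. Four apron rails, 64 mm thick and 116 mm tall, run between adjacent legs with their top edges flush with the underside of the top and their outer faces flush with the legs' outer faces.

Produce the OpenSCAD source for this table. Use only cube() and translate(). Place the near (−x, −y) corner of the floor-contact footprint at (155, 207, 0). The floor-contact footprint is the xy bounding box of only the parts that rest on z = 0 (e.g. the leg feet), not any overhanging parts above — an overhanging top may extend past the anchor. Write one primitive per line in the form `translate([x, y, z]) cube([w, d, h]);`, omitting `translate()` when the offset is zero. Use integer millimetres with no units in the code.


translate([128, 180, 721]) cube([702, 719, 49]);
translate([155, 207, 0]) cube([64, 64, 721]);
translate([739, 207, 0]) cube([64, 64, 721]);
translate([155, 808, 0]) cube([64, 64, 721]);
translate([739, 808, 0]) cube([64, 64, 721]);
translate([219, 207, 605]) cube([520, 64, 116]);
translate([219, 808, 605]) cube([520, 64, 116]);
translate([155, 271, 605]) cube([64, 537, 116]);
translate([739, 271, 605]) cube([64, 537, 116]);


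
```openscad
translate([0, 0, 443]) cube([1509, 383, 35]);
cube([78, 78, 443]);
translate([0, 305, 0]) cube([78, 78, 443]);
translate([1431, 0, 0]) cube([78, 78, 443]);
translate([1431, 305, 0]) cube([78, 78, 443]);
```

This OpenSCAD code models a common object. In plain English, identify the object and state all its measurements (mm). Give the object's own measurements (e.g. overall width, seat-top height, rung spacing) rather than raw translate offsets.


A bench: a 1509×383 mm seat slab, 35 mm thick, top at z = 478 mm, on four 78×78 mm square legs flush with the seat corners and standing on z = 0.


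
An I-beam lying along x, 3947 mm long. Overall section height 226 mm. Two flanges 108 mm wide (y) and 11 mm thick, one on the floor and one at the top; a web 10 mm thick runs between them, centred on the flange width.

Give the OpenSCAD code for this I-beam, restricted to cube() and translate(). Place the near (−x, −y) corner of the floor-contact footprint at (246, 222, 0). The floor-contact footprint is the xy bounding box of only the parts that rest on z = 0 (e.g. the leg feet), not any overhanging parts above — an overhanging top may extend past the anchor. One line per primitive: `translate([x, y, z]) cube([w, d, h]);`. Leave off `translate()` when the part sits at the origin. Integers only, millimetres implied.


translate([246, 222, 0]) cube([3947, 108, 11]);
translate([246, 271, 11]) cube([3947, 10, 204]);
translate([246, 222, 215]) cube([3947, 108, 11]);


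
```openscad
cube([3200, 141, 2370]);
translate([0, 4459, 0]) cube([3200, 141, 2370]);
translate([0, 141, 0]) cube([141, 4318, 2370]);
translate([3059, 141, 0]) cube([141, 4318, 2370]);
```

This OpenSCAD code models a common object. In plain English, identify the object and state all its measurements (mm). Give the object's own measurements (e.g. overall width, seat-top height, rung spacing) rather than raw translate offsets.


The wall frame of a small rectangular building: four walls, each 2370 mm tall and 141 mm thick, enclosing a footprint 3200 mm (x) by 4600 mm (y) outside-to-outside, with no floor or roof. The front and back walls (the −y and +y sides) span the full width; the two side walls fit between them.


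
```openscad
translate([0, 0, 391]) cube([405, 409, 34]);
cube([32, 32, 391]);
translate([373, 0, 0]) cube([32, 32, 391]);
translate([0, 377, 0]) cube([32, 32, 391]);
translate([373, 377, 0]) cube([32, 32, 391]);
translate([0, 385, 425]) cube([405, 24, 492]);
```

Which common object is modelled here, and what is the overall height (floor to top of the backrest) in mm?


A chair. The overall height is 917 mm.

A slab on four corner posts with a tall panel at the back — a chair. The seat slab sits at z = 391 with thickness 34, and the 492 mm backrest starts at the seat top, so the overall height is 391 + 34 + 492 = 917 mm.


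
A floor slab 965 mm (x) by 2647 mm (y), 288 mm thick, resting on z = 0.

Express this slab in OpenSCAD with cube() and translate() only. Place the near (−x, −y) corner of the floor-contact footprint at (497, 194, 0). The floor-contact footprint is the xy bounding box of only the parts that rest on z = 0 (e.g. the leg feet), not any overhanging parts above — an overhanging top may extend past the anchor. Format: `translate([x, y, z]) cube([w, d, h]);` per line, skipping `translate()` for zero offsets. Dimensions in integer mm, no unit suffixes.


translate([497, 194, 0]) cube([965, 2647, 288]);


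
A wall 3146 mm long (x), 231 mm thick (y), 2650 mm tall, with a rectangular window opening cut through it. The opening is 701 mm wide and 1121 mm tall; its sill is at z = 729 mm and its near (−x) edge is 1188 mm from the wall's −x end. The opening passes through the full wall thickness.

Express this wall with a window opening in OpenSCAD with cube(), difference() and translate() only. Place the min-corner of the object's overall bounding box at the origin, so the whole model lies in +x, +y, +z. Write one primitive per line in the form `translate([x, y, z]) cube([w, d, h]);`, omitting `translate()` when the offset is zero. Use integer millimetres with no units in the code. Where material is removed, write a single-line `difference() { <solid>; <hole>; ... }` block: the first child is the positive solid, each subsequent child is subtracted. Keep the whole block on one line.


difference() { cube([3146, 231, 2650]); translate([1188, 0, 729]) cube([701, 231, 1121]); }


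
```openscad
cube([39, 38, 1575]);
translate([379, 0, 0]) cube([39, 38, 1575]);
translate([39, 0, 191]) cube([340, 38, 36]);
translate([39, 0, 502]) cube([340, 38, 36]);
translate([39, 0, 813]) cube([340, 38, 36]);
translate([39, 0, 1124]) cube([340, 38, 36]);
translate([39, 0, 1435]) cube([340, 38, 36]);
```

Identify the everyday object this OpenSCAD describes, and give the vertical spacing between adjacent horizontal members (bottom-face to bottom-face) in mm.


A ladder. The rung spacing is 311 mm.

Two tall 39×38 posts with 5 short bars between them — a ladder. Adjacent rungs sit at z = 191 and z = 502, so the spacing is 502 − 191 = 311 mm.


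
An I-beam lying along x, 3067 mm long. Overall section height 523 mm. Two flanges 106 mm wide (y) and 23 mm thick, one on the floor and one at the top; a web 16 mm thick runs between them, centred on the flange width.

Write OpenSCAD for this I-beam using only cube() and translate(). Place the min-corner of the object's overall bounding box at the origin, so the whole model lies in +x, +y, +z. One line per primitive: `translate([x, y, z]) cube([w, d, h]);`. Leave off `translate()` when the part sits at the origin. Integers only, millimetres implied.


cube([3067, 106, 23]);
translate([0, 45, 23]) cube([3067, 16, 477]);
translate([0, 0, 500]) cube([3067, 106, 23]);


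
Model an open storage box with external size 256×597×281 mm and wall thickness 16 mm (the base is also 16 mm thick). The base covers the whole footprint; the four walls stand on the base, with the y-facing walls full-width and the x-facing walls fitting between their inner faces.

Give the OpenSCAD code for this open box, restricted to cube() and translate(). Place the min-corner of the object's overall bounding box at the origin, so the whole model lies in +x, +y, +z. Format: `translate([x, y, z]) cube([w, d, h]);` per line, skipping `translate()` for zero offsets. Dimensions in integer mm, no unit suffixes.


cube([256, 597, 16]);
translate([0, 0, 16]) cube([256, 16, 265]);
translate([0, 581, 16]) cube([256, 16, 265]);
translate([0, 16, 16]) cube([16, 565, 265]);
translate([240, 16, 16]) cube([16, 565, 265]);


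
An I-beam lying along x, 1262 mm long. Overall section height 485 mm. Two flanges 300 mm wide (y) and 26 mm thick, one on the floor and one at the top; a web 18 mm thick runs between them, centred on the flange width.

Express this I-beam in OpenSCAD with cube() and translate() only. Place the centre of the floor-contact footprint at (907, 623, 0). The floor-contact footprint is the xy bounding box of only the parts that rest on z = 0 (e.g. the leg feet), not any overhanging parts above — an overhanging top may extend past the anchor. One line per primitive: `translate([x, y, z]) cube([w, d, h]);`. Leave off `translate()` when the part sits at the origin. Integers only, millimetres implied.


translate([276, 473, 0]) cube([1262, 300, 26]);
translate([276, 614, 26]) cube([1262, 18, 433]);
translate([276, 473, 459]) cube([1262, 300, 26]);


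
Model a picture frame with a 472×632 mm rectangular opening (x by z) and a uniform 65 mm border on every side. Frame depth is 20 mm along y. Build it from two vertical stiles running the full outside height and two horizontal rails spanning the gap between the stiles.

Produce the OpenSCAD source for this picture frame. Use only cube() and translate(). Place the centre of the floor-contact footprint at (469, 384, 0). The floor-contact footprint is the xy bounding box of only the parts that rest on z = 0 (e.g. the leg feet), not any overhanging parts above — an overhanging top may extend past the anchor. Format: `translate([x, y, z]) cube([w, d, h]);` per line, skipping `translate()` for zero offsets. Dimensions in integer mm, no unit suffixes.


translate([168, 374, 0]) cube([65, 20, 762]);
translate([705, 374, 0]) cube([65, 20, 762]);
translate([233, 374, 0]) cube([472, 20, 65]);
translate([233, 374, 697]) cube([472, 20, 65]);


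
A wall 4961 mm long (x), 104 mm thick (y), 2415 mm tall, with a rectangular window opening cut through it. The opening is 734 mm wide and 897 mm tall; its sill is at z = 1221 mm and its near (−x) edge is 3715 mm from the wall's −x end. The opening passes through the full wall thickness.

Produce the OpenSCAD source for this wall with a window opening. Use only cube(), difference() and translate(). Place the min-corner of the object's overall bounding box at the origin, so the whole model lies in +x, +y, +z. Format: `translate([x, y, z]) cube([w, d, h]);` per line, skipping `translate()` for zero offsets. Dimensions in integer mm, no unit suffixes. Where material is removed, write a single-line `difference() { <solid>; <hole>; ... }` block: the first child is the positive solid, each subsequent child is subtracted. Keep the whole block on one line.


difference() { cube([4961, 104, 2415]); translate([3715, 0, 1221]) cube([734, 104, 897]); }


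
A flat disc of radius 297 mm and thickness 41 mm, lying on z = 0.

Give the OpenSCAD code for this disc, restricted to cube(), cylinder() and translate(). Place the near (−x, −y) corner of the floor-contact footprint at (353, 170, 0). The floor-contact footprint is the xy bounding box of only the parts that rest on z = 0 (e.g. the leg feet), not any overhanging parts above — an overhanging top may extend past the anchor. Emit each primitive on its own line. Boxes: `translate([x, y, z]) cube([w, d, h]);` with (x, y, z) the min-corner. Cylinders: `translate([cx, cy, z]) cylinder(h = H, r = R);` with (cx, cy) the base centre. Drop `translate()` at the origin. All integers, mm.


translate([650, 467, 0]) cylinder(h = 41, r = 297);


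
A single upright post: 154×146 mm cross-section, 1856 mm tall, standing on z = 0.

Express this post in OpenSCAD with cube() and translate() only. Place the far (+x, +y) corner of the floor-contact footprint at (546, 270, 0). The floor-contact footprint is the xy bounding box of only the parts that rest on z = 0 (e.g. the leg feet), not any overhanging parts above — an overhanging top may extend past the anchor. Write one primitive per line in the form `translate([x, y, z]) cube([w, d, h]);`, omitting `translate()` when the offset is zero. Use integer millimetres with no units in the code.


translate([392, 124, 0]) cube([154, 146, 1856]);


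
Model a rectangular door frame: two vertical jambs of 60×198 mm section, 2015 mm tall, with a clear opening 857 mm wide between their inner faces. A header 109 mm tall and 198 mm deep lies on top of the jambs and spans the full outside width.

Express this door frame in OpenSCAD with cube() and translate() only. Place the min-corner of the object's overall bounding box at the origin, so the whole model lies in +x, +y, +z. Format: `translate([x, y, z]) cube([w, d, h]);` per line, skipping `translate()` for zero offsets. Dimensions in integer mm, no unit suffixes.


cube([60, 198, 2015]);
translate([917, 0, 0]) cube([60, 198, 2015]);
translate([0, 0, 2015]) cube([977, 198, 109]);


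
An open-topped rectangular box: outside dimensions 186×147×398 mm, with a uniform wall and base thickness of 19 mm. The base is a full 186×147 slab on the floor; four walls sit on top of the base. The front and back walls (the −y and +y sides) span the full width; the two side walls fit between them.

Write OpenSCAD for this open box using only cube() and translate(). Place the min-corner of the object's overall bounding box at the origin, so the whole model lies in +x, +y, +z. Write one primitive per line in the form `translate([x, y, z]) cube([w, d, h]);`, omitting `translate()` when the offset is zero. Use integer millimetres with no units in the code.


cube([186, 147, 19]);
translate([0, 0, 19]) cube([186, 19, 379]);
translate([0, 128, 19]) cube([186, 19, 379]);
translate([0, 19, 19]) cube([19, 109, 379]);
translate([167, 19, 19]) cube([19, 109, 379]);


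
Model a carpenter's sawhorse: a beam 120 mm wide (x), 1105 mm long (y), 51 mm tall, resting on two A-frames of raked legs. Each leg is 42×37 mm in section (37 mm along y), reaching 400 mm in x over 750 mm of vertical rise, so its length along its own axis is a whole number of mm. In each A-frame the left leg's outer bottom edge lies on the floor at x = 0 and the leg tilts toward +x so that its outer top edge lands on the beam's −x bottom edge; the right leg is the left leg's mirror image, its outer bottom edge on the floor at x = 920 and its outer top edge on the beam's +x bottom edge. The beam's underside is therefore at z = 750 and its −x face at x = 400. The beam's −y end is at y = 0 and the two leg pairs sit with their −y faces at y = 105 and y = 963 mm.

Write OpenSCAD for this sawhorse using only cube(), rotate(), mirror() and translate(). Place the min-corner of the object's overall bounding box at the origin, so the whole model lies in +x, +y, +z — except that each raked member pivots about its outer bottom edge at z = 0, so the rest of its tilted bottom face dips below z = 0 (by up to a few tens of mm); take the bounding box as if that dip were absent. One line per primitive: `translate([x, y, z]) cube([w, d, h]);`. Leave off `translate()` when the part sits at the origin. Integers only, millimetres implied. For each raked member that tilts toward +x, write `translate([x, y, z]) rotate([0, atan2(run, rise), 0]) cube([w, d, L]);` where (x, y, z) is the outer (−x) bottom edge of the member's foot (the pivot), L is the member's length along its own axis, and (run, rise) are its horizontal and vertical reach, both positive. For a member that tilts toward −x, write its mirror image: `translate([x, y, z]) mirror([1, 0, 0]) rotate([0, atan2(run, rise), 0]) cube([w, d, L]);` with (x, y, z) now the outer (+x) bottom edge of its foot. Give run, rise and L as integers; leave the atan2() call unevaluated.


// leg length = √(400² + 750²) = 850
// right-leg outer foot x = 2·400 + 120 = 920
// beam min-corner = (400, 0, 750)
translate([400, 0, 750]) cube([120, 1105, 51]);
translate([0, 105, 0]) rotate([0, atan2(400, 750), 0]) cube([42, 37, 850]);
translate([920, 105, 0]) mirror([1, 0, 0]) rotate([0, atan2(400, 750), 0]) cube([42, 37, 850]);
translate([0, 963, 0]) rotate([0, atan2(400, 750), 0]) cube([42, 37, 850]);
translate([920, 963, 0]) mirror([1, 0, 0]) rotate([0, atan2(400, 750), 0]) cube([42, 37, 850]);
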